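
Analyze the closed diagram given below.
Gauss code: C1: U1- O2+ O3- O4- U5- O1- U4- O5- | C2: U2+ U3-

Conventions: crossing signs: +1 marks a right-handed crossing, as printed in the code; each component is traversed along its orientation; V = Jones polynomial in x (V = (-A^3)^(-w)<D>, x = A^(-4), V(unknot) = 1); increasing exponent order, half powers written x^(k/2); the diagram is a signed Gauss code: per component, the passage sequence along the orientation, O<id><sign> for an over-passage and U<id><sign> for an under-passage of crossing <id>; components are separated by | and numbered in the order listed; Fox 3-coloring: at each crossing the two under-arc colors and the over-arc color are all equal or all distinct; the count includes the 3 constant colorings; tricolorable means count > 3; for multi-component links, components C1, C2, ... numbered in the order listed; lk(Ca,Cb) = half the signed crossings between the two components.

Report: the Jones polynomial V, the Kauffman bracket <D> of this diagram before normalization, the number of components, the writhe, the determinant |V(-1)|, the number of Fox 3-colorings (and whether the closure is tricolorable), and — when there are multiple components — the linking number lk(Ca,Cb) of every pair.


V(x) = x^(-9/2) - x^(-5/2) - x^(-3/2) - x^(-1/2)
bracket: A^-7 + A^-3 + A - A^9, w = -3
2 components, writhe -3, over 5 crossings
lk(C1,C2) = 0
det 0, colorings 27 of 3^5 — tricolorable
observation: det 0 = |V(-1)|; divisible by 3, so tricolorable


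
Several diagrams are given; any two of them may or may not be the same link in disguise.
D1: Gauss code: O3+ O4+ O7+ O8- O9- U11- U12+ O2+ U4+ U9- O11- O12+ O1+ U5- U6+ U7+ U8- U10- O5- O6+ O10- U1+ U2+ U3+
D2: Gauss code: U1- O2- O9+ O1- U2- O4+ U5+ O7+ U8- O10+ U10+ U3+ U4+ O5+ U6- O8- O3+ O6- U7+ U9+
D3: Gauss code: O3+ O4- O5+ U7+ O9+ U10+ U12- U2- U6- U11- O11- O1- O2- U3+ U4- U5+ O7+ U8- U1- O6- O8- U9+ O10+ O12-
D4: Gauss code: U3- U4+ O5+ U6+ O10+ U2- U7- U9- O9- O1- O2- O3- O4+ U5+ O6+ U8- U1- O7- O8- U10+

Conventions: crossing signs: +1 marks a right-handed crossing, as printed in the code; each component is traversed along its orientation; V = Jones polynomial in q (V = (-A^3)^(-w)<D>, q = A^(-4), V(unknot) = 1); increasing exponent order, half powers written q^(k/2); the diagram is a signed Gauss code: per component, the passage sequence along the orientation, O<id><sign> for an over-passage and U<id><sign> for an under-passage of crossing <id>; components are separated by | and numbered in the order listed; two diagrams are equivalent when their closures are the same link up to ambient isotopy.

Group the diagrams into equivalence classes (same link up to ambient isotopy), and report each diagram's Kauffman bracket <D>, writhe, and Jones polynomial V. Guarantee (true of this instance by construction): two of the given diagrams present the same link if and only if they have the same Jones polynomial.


classes: {D1} | {D2} | {D3, D4}
V(D1) = 1  [12 crossings, <D> = A^6, w = +2]
D2 (bracket -A^-10 + A^-6 + A^2; 10 crossings at w = +2): V = q + q^3 - q^4
V(D3) = -q^-3 + 2q^-2 - 2q^-1 + 3 - 2q + 2q^2 - q^3  [12 crossings, <D> = -A^-18 + 2A^-14 - 2A^-10 + 3A^-6 - 2A^-2 + 2A^2 - A^6, w = -2]
V(D4) = -q^-3 + 2q^-2 - 2q^-1 + 3 - 2q + 2q^2 - q^3  [10 crossings, <D> = -A^-18 + 2A^-14 - 2A^-10 + 3A^-6 - 2A^-2 + 2A^2 - A^6, w = -2]
note: 3 classes among 4 diagrams; unequal V(q) rules out equality


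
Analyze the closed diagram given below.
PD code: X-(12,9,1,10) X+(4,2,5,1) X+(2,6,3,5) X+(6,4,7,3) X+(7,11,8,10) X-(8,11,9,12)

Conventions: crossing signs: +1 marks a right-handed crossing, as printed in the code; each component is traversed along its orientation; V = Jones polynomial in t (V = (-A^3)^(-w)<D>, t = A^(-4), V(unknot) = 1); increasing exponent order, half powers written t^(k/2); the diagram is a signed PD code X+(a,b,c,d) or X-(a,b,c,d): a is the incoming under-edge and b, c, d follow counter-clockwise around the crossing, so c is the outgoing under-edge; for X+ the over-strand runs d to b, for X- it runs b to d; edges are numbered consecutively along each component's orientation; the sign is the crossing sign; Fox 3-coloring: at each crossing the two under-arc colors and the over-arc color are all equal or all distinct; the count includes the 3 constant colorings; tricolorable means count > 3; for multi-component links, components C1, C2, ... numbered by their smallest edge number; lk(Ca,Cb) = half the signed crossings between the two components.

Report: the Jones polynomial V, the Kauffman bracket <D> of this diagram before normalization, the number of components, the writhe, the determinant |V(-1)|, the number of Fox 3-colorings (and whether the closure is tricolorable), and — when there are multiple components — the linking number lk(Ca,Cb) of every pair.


Jones polynomial: V(t) = t + t^3 - t^4
<D> = -A^-10 + A^-6 + A^2; writhe +2
components 1, writhe +2 (6 crossings)
3-colorings: 9 of 3^6, det 3 — tricolorable
note: w = +2 shifts under R1 moves; the (-A^3)^(-2) factor cancels that in V


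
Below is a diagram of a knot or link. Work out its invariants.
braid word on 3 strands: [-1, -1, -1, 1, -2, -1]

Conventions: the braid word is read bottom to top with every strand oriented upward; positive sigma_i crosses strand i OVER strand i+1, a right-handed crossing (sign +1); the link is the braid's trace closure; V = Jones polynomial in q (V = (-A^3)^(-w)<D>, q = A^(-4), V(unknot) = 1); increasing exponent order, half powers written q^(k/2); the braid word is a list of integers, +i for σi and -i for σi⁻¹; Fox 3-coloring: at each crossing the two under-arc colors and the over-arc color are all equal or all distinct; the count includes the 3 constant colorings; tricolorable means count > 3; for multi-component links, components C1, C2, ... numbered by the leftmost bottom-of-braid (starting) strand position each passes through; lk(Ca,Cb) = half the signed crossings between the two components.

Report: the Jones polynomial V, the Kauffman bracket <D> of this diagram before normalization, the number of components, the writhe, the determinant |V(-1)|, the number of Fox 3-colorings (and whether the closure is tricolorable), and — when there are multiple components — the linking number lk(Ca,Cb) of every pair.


V(q) = -q^-4 + q^-3 + q^-1
bracket: A^-8 + 1 - A^4, w = -4
1 component, writhe -4, over 6 crossings
det 3, colorings 9 of 3^6 — tricolorable
observation: w = -4 shifts under R1 moves; the (-A^3)^(4) factor cancels that in V


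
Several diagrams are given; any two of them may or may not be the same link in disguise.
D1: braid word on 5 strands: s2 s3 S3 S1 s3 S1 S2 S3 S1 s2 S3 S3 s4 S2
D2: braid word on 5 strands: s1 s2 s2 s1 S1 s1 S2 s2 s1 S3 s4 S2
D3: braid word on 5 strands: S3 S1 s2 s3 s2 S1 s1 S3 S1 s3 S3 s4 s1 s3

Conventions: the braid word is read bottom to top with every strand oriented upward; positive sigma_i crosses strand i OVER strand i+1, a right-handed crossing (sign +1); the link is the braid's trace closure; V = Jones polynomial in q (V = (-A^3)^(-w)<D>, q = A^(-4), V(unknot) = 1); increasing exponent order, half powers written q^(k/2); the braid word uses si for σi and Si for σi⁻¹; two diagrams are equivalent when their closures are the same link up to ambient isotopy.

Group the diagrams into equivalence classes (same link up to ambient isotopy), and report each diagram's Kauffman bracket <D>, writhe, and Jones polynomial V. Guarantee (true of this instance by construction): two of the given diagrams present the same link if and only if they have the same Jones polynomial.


grouping into links: {D1} | {D2} | {D3}
V(D1) = -q^-6 + q^-5 - q^-4 + 2q^-3 - q^-2 + q^-1  (w -4, c 14, <D> = A^-8 - A^-4 + 2 - A^4 + A^8 - A^12)
D2 (bracket -A^-12 + A^-8 - A^-4 + 2 - A^4 + A^8; 12 crossings at w = +4): V = q - q^2 + 2q^3 - q^4 + q^5 - q^6
D3 (bracket A^6; 14 crossings at w = +2): V = 1
why: 3 values of V(q) split the 3 diagrams


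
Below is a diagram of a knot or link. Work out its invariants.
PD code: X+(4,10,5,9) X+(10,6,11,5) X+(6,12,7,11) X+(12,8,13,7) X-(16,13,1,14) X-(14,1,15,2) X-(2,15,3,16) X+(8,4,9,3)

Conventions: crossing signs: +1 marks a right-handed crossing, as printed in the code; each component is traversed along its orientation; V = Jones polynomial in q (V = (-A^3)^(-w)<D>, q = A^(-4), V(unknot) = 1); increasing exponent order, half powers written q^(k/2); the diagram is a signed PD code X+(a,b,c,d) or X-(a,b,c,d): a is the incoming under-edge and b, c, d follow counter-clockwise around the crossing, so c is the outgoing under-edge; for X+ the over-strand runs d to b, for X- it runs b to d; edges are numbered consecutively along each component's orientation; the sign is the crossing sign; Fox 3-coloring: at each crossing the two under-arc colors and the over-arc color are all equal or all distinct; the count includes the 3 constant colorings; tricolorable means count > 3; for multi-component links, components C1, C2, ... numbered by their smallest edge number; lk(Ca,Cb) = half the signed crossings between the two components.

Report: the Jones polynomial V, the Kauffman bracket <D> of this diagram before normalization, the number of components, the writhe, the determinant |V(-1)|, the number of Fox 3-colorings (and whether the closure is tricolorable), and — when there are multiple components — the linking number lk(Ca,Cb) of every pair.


Jones polynomial: V(q) = -q^-2 + q^-1 - 1 + 3q - 2q^2 + 3q^3 - 2q^4 + q^5 - q^6
<D> = -A^-18 + A^-14 - 2A^-10 + 3A^-6 - 2A^-2 + 3A^2 - A^6 + A^10 - A^14; writhe +2
components 1, writhe +2 (8 crossings)
3-colorings: 9 of 3^8, det 15 — tricolorable
note: det 15 = |V(-1)|; divisible by 3, so tricolorable


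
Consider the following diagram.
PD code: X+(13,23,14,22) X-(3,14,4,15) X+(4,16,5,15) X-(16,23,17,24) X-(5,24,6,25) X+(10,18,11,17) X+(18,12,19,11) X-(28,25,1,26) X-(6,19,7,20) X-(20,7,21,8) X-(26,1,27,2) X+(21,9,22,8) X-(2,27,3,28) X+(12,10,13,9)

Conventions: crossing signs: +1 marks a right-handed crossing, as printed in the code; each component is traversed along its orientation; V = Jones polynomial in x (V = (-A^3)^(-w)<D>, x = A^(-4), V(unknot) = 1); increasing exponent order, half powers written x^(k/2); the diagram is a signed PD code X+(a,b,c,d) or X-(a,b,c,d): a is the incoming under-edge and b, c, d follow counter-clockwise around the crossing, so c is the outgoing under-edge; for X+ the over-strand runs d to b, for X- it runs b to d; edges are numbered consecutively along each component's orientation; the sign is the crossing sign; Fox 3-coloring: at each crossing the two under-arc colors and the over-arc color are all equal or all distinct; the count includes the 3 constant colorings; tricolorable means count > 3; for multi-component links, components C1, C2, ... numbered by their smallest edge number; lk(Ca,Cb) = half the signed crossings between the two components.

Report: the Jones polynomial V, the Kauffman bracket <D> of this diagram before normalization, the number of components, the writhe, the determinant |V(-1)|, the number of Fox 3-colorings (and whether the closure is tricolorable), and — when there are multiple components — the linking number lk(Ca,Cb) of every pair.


V = -x^-3 + x^-2 - x^-1 + 3 - x + x^2 - x^3
<D> = -A^-18 + A^-14 - A^-10 + 3A^-6 - A^-2 + A^2 - A^6 (w = -2)
1 component over 14 crossings, w = -2
27 Fox colorings among 3^14, |V(-1)| = 9: tricolorable
why: V is palindromic (span 6, det 9): x -> 1/x fixes it; necessary, not sufficient, for amphichirality


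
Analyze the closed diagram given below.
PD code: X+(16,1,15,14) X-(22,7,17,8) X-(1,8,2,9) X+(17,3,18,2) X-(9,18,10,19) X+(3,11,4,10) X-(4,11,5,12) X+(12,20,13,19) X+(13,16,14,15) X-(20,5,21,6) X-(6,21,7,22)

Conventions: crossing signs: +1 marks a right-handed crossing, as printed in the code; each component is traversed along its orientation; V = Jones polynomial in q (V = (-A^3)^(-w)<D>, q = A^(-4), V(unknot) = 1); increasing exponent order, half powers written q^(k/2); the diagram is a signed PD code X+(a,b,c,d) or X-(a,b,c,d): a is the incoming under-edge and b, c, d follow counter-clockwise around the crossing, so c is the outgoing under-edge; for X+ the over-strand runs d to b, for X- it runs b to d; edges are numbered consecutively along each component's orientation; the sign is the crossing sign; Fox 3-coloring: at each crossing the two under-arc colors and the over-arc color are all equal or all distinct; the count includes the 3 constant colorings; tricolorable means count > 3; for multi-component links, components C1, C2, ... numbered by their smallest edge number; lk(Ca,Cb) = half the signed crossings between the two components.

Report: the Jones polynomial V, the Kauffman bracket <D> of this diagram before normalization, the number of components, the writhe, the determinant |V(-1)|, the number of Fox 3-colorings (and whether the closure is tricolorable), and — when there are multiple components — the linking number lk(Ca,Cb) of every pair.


Jones polynomial: V(q) = q^-2 + 2 + q^2
<D> = -A^-11 - 2A^-3 - A^5; writhe -1
components 3, writhe -1 (11 crossings)
linking number lk(C1,C2) = +1
lk(C1,C3): -1
lk(C2,C3) = 0
3-colorings: 3 of 3^11, det 4 — not tricolorable
note: |V(-1)| = 4: so not tricolorable, since 3 does not divide 4


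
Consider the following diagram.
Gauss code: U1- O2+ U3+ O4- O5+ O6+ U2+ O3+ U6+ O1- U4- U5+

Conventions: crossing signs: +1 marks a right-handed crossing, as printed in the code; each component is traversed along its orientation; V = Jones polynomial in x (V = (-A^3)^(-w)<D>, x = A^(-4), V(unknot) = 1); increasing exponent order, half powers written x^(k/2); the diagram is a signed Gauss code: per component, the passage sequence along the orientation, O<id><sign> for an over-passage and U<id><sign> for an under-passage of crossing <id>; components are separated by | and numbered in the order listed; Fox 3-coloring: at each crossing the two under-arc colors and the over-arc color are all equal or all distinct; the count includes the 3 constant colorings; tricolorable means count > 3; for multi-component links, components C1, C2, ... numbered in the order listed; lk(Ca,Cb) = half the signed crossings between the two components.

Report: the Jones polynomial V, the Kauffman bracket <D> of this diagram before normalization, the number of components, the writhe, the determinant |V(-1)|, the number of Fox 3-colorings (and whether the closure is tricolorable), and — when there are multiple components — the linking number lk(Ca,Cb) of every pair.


Jones polynomial: V(x) = x + x^3 - x^4
<D> = -A^-10 + A^-6 + A^2; writhe +2
components 1, writhe +2 (6 crossings)
3-colorings: 9 of 3^6, det 3 — tricolorable
note: w = +2 (over 6 crossings) is diagram-only; (-A^3)^(-2) removes it from V


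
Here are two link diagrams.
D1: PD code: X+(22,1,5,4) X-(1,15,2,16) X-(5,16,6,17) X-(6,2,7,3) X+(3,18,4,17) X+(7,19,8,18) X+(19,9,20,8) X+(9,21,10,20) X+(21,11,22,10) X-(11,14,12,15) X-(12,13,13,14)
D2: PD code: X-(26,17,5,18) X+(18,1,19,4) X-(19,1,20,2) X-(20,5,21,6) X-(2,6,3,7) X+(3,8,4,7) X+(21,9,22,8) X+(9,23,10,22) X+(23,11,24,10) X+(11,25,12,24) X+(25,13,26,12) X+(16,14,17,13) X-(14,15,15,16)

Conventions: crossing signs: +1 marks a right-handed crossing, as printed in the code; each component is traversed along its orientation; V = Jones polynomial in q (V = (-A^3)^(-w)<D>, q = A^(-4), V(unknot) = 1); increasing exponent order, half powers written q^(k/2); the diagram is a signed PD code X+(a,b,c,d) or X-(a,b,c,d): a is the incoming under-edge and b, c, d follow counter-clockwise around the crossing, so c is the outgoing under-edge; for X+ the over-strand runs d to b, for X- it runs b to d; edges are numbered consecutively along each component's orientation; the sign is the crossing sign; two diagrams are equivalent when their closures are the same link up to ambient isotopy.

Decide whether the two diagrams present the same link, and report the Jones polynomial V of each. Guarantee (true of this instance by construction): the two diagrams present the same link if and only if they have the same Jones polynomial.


same link: yes
V(D1) = -q^(1/2) - q^(3/2) - q^(5/2) + q^(9/2)  [11 crossings, <D> = -A^-15 + A^-7 + A^-3 + A, w = +1]
V(D2) = -q^(1/2) - q^(3/2) - q^(5/2) + q^(9/2)  (w +3, c 13, <D> = -A^-9 + A^-1 + A^3 + A^7)
note: from 11 to 13 crossings by R-moves: one link, two diagrams


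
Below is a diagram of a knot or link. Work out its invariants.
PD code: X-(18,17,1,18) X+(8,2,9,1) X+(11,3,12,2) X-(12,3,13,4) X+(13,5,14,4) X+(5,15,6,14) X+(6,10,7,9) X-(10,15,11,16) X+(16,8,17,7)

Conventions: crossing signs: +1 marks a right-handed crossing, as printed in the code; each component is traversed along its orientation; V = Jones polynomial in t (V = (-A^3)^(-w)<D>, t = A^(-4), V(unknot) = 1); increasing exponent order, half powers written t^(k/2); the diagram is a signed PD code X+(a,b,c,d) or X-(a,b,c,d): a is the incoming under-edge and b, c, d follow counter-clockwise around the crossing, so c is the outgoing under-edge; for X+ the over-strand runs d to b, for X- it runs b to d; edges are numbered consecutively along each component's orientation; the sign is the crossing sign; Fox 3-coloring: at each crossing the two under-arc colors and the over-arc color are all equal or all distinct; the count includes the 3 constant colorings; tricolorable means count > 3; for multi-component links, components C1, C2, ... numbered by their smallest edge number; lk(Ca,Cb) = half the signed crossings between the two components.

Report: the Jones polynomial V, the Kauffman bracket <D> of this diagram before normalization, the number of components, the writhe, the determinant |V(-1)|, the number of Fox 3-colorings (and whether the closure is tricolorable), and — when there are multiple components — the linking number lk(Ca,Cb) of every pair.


V = t - t^2 + 2t^3 - t^4 + t^5 - t^6
<D> = A^-15 - A^-11 + A^-7 - 2A^-3 + A - A^5 (w = +3)
1 component over 9 crossings, w = +3
3 Fox colorings among 3^9, |V(-1)| = 7: not tricolorable
why: V spans 5 powers of t: at least 5 crossings in any diagram


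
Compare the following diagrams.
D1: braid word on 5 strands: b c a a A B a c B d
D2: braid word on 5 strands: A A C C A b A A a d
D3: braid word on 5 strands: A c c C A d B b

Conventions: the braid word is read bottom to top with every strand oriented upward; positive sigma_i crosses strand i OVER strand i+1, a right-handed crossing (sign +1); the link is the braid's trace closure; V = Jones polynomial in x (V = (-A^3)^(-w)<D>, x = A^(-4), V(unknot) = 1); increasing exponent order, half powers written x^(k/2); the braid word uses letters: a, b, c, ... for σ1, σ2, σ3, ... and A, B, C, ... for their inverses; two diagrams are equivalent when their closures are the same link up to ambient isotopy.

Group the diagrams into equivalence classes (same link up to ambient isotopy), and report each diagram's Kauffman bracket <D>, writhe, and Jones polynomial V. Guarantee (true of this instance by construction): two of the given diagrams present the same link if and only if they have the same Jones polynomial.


grouping into links: {D1} | {D2} | {D3}
V(D1) = x + 2x^3 + x^5  (w +4, c 10, <D> = A^-8 + 2 + A^8)
V(D2) = x^-8 - x^-7 + 2x^-6 - x^-5 + 2x^-4 + x^-2  (w -4, c 10, <D> = A^-4 + 2A^4 - A^8 + 2A^12 - A^16 + A^20)
V(D3) = x^-3 + x^-2 + x^-1 + 1  (w 0, c 8, <D> = 1 + A^4 + A^8 + A^12)
key observation: 3 values of V(x) split the 3 diagrams


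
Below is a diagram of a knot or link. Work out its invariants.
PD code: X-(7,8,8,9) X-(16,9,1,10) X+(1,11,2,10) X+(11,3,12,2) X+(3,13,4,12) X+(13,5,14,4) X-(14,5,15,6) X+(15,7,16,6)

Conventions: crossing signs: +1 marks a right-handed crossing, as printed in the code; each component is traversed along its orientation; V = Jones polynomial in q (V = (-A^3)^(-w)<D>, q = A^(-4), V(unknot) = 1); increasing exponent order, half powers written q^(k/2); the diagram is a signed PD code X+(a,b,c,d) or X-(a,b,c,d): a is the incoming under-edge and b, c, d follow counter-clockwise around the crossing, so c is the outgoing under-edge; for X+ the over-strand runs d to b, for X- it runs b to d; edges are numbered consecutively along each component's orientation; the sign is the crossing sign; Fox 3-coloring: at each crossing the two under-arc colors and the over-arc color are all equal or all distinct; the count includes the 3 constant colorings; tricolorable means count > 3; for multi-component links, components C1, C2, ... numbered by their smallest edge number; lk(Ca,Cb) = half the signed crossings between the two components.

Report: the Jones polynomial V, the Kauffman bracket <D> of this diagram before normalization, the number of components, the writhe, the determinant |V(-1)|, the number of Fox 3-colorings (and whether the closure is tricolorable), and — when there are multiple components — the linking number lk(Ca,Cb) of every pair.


Jones polynomial: V(q) = q + q^3 - q^4
<D> = -A^-10 + A^-6 + A^2; writhe +2
components 1, writhe +2 (8 crossings)
3-colorings: 9 of 3^8, det 3 — tricolorable
note: |V(-1)| = 3: so tricolorable, since 3 divides 3


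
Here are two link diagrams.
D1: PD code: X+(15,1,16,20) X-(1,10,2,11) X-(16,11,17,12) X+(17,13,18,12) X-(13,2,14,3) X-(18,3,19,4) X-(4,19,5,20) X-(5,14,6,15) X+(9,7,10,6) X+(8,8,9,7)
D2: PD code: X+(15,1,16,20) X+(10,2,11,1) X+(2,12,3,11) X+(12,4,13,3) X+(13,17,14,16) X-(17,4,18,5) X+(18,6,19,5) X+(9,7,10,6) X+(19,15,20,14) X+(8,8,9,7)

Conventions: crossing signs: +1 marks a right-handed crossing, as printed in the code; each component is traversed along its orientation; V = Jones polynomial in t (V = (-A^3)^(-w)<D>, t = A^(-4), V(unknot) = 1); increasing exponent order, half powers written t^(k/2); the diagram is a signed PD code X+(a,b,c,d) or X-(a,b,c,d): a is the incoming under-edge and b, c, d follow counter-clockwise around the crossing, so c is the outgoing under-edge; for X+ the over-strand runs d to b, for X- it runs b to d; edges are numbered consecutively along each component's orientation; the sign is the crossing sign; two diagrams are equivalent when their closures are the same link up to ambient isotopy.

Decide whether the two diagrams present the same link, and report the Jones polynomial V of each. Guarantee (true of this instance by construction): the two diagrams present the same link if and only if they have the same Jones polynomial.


equivalent: no
V(D1) = -t^-6 + t^-5 - t^-4 + 2t^-3 - t^-2 + t^-1  (w -2, c 10, <D> = A^-2 - A^2 + 2A^6 - A^10 + A^14 - A^18)
V(D2) = t^2 + 2t^4 - 2t^5 + t^6 - 2t^7 + t^8  (w +8, c 10, <D> = A^-8 - 2A^-4 + 1 - 2A^4 + 2A^8 + A^16)
why: 2 classes among 2 diagrams; unequal V(t) rules out equality


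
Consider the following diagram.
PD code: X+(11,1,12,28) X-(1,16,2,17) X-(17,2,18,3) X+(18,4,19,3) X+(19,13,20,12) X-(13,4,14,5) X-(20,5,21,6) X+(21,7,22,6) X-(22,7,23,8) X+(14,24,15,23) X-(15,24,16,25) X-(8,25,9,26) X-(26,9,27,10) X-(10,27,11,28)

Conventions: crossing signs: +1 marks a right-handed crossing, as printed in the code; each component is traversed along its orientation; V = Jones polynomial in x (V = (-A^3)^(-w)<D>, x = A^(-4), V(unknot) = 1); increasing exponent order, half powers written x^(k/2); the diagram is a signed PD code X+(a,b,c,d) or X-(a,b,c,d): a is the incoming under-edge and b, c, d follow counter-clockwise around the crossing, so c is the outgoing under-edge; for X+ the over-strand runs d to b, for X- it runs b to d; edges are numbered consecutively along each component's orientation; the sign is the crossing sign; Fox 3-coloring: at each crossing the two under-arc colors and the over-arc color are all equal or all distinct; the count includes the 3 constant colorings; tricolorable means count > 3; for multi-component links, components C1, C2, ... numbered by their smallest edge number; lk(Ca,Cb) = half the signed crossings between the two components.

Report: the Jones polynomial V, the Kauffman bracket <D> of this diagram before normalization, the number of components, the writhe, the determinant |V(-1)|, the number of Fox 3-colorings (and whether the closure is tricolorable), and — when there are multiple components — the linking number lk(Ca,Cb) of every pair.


V = -x^-6 + x^-5 - x^-4 + 2x^-3 - x^-2 + x^-1
<D> = A^-8 - A^-4 + 2 - A^4 + A^8 - A^12 (w = -4)
1 component over 14 crossings, w = -4
3 Fox colorings among 3^14, |V(-1)| = 7: not tricolorable
why: |V(-1)| = 7: so not tricolorable, since 3 does not divide 7


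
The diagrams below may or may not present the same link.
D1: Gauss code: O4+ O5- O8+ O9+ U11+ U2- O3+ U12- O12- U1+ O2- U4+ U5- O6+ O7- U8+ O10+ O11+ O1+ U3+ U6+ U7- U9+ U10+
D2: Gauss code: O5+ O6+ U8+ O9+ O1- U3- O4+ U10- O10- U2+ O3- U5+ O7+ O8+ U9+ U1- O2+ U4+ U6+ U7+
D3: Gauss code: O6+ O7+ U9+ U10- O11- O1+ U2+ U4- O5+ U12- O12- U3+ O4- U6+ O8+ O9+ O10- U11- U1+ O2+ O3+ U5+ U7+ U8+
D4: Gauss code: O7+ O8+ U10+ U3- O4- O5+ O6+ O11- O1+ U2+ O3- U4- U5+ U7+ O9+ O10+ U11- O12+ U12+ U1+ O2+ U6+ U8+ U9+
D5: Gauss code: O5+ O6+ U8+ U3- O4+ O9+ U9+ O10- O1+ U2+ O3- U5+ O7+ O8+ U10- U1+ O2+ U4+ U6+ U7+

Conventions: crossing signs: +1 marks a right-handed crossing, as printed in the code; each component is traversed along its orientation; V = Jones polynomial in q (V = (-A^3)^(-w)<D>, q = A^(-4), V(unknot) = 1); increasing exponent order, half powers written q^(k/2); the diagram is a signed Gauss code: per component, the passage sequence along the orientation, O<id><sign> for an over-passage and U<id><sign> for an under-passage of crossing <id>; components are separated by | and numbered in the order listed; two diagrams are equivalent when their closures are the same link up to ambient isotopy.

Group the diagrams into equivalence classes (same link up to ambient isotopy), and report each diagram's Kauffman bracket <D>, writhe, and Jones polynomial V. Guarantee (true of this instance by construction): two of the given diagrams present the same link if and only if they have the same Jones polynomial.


classes: {D1, D2, D3, D4, D5}
V(D1) = q - q^2 + 2q^3 - q^4 + q^5 - q^6  [12 crossings, <D> = -A^-12 + A^-8 - A^-4 + 2 - A^4 + A^8, w = +4]
D2 (bracket -A^-12 + A^-8 - A^-4 + 2 - A^4 + A^8; 10 crossings at w = +4): V = q - q^2 + 2q^3 - q^4 + q^5 - q^6
V(D3) = q - q^2 + 2q^3 - q^4 + q^5 - q^6  [12 crossings, <D> = -A^-12 + A^-8 - A^-4 + 2 - A^4 + A^8, w = +4]
V(D4) = q - q^2 + 2q^3 - q^4 + q^5 - q^6  (w +6, c 12, <D> = -A^-6 + A^-2 - A^2 + 2A^6 - A^10 + A^14)
V(D5) = q - q^2 + 2q^3 - q^4 + q^5 - q^6  [10 crossings, <D> = -A^-6 + A^-2 - A^2 + 2A^6 - A^10 + A^14, w = +6]
insight: all 5 diagrams share one V(q), hence one class


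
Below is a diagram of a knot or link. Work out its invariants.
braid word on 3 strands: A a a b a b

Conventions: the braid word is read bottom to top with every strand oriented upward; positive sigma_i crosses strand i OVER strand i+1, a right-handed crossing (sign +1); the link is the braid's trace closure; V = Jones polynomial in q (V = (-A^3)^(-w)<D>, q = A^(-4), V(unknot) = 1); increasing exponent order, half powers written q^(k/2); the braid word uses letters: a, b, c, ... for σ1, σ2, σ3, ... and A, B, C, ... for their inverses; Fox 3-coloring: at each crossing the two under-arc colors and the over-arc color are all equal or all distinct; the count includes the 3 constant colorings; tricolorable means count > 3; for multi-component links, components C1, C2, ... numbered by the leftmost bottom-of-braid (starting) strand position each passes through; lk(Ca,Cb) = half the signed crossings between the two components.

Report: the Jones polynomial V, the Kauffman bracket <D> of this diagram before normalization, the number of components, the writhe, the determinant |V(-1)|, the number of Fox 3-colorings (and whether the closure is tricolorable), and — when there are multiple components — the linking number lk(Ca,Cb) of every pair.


Jones polynomial: V(q) = q + q^3 - q^4
<D> = -A^-4 + 1 + A^8; writhe +4
components 1, writhe +4 (6 crossings)
3-colorings: 9 of 3^6, det 3 — tricolorable
note: the span of V is 3, forcing >= 3 crossings in any diagram


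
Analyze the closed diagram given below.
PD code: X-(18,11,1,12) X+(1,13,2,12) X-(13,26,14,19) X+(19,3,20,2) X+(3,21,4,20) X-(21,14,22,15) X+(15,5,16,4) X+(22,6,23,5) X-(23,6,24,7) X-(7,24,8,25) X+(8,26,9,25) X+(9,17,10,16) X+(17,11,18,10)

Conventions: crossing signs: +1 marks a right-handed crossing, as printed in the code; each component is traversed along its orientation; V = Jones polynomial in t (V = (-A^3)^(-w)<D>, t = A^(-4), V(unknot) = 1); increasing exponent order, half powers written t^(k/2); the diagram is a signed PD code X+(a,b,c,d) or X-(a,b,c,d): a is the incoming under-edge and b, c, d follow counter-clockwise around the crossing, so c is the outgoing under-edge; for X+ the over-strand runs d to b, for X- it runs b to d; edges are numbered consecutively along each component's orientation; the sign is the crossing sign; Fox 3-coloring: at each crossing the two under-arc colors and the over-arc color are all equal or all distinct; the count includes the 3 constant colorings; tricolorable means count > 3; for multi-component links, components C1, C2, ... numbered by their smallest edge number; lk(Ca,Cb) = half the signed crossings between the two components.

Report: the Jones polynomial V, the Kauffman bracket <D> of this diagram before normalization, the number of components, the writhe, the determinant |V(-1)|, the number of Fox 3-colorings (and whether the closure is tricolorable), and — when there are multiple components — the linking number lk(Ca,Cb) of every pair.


V(t) = -t^(-1/2) + t^(1/2) - 3t^(3/2) + 2t^(5/2) - 3t^(7/2) + 3t^(9/2) - 2t^(11/2) + t^(13/2)
bracket: -A^-17 + 2A^-13 - 3A^-9 + 3A^-5 - 2A^-1 + 3A^3 - A^7 + A^11, w = +3
2 components, writhe +3, over 13 crossings
lk(C1,C2) = 0
det 16, colorings 3 of 3^13 — not tricolorable
observation: |V(-1)| = 16: so not tricolorable, since 3 does not divide 16


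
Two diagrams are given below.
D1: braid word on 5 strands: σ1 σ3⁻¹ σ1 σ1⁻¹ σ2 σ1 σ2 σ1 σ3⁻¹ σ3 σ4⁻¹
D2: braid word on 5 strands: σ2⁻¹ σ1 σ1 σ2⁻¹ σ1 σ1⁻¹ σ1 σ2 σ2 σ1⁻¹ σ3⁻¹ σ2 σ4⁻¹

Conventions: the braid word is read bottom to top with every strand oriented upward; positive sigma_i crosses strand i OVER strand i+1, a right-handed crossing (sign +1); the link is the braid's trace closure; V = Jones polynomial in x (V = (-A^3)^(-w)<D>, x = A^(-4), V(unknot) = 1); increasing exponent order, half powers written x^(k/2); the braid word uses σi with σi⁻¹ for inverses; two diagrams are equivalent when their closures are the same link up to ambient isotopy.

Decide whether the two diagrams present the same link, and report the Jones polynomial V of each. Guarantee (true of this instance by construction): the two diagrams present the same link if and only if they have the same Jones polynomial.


same link: no
V(D1) = -x^(3/2) - x^(7/2) + x^(9/2) - x^(11/2)  [11 crossings, <D> = A^-13 - A^-9 + A^-5 + A^3, w = +3]
D2 (bracket A^-15 + A^-7 - A^-3 + A; 13 crossings at w = +1): V = -x^(1/2) + x^(3/2) - x^(5/2) - x^(9/2)
note: 2 values of V(x) split the 2 diagrams


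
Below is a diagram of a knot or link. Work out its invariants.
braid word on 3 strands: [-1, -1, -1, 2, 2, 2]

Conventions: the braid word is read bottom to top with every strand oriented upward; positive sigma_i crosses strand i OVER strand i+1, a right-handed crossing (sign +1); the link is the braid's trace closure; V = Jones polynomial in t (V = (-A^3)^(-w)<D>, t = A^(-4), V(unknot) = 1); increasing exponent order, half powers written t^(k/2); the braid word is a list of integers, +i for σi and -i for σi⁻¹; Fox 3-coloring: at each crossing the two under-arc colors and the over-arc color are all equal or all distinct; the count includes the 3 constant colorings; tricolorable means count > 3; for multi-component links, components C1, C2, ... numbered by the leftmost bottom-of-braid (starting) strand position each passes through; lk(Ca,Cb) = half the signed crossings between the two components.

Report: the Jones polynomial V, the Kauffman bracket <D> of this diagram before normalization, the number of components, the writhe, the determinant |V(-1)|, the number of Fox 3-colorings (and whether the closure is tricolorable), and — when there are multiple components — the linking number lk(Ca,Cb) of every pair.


Jones polynomial: V(t) = -t^-3 + t^-2 - t^-1 + 3 - t + t^2 - t^3
<D> = -A^-12 + A^-8 - A^-4 + 3 - A^4 + A^8 - A^12; writhe 0
components 1, writhe 0 (6 crossings)
3-colorings: 27 of 3^6, det 9 — tricolorable
note: |V(-1)| = 9: so tricolorable, since 3 divides 9


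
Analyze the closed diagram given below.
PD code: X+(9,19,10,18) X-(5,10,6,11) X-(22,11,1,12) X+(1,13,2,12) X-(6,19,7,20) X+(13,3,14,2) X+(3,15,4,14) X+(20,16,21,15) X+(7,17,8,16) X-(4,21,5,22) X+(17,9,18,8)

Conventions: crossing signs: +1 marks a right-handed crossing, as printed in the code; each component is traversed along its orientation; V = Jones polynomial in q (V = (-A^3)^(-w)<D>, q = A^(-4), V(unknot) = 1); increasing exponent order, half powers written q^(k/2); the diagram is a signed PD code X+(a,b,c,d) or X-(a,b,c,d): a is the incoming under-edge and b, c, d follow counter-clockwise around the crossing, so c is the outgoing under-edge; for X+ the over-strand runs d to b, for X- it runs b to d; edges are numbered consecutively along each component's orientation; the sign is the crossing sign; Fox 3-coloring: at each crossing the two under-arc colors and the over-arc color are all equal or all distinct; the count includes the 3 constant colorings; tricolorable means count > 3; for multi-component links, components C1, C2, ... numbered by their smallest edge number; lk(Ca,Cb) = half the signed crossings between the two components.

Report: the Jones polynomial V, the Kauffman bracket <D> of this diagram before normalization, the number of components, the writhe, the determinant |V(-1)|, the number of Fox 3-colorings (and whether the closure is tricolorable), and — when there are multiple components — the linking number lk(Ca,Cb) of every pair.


V(q) = q - q^2 + 2q^3 - q^4 + q^5 - q^6
bracket: A^-15 - A^-11 + A^-7 - 2A^-3 + A - A^5, w = +3
1 component, writhe +3, over 11 crossings
det 7, colorings 3 of 3^11 — not tricolorable
observation: the span of V is 5, forcing >= 5 crossings in any diagram


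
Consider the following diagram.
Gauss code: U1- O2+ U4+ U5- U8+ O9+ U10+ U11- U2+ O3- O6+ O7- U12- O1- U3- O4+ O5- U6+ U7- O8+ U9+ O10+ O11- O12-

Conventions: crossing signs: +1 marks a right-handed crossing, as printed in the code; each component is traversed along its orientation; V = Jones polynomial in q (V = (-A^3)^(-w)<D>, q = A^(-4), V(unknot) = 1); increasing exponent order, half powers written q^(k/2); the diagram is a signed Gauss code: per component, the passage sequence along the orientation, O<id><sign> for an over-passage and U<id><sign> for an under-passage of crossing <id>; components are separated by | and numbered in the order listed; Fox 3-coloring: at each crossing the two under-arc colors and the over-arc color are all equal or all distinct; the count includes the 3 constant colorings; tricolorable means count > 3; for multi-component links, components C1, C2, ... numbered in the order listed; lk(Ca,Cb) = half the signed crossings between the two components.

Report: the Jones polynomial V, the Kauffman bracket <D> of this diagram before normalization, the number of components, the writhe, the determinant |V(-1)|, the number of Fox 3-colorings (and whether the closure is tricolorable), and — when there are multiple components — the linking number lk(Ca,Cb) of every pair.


Jones polynomial: V(q) = -q^-3 + 2q^-2 - 2q^-1 + 3 - 2q + 2q^2 - q^3
<D> = -A^-12 + 2A^-8 - 2A^-4 + 3 - 2A^4 + 2A^8 - A^12; writhe 0
components 1, writhe 0 (12 crossings)
3-colorings: 3 of 3^12, det 13 — not tricolorable
note: w = 0 (over 12 crossings) is diagram-only; (-A^3)^(0) removes it from V


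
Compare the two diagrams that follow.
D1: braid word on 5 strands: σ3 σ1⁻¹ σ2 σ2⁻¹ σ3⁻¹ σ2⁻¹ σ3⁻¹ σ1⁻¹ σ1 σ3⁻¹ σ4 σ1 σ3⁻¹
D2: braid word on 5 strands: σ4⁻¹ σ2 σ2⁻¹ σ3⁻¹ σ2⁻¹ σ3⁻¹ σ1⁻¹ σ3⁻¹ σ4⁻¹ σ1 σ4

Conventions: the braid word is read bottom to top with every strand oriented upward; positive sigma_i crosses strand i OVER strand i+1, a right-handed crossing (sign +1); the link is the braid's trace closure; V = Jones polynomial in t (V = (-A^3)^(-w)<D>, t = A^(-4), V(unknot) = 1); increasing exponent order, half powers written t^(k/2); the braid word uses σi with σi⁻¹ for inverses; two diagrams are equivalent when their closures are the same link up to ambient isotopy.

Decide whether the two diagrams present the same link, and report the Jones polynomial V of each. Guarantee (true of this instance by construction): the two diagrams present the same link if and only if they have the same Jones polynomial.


equivalent: yes
V(D1) = t^(-9/2) - t^(-5/2) - t^(-3/2) - t^(-1/2)  (w -3, c 13, <D> = A^-7 + A^-3 + A - A^9)
V(D2) = t^(-9/2) - t^(-5/2) - t^(-3/2) - t^(-1/2)  (w -5, c 11, <D> = A^-13 + A^-9 + A^-5 - A^3)
why: one V(t) for all 2 diagrams — one class (guaranteed)


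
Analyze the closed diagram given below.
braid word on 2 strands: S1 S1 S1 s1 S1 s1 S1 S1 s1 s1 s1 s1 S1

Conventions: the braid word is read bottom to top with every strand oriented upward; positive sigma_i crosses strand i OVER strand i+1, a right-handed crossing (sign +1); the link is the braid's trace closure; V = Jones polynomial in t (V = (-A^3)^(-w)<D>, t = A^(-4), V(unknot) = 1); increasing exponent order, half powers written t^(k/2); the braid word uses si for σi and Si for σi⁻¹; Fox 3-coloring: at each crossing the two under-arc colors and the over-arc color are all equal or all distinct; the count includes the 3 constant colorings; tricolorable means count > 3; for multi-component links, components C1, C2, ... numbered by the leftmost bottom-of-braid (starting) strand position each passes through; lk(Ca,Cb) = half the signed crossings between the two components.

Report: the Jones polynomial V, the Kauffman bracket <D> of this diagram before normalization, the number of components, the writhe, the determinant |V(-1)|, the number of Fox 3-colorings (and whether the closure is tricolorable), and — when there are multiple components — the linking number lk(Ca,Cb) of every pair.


V = 1
<D> = -A^-3 (w = -1)
1 component over 13 crossings, w = -1
3 Fox colorings among 3^13, |V(-1)| = 1: not tricolorable
why: the word shrinks to σ1⁻¹ after cancelling


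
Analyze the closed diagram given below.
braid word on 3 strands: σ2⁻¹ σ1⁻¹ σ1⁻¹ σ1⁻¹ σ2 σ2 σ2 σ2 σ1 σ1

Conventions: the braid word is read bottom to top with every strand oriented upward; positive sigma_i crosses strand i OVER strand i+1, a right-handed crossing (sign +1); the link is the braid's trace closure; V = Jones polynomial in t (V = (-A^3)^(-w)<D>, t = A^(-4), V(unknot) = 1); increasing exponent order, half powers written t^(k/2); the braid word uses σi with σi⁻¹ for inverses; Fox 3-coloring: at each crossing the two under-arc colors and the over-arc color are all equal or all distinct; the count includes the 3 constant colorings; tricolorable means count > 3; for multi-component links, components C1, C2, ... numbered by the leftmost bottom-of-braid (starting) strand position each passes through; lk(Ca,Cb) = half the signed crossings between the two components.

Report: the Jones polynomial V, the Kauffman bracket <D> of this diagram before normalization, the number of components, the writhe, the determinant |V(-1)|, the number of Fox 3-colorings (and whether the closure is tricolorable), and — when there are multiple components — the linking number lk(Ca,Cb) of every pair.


V = -t^-2 + 2t^-1 - 3 + 5t - 4t^2 + 5t^3 - 4t^4 + 2t^5 - t^6
<D> = -A^-18 + 2A^-14 - 4A^-10 + 5A^-6 - 4A^-2 + 5A^2 - 3A^6 + 2A^10 - A^14 (w = +2)
1 component over 10 crossings, w = +2
9 Fox colorings among 3^10, |V(-1)| = 27: tricolorable
why: |V(-1)| = 27: so tricolorable, since 3 divides 27


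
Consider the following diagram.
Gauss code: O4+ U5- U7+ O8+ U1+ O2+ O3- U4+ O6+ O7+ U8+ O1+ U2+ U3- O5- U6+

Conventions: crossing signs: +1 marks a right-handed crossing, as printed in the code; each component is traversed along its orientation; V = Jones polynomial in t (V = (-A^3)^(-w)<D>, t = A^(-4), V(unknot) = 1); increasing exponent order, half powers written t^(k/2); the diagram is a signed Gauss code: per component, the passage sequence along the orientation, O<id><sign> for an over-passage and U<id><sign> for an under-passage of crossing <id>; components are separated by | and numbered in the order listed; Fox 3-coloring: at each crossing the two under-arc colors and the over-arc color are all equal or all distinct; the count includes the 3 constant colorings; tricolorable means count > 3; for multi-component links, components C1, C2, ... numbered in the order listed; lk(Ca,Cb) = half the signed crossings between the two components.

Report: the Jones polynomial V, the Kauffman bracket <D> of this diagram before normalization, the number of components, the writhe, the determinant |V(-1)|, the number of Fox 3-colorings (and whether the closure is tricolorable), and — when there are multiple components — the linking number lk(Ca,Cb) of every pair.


V(t) = t - t^2 + 2t^3 - t^4 + t^5 - t^6
bracket: -A^-12 + A^-8 - A^-4 + 2 - A^4 + A^8, w = +4
1 component, writhe +4, over 8 crossings
det 7, colorings 3 of 3^8 — not tricolorable
observation: the span of V is 5, forcing >= 5 crossings in any diagram
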